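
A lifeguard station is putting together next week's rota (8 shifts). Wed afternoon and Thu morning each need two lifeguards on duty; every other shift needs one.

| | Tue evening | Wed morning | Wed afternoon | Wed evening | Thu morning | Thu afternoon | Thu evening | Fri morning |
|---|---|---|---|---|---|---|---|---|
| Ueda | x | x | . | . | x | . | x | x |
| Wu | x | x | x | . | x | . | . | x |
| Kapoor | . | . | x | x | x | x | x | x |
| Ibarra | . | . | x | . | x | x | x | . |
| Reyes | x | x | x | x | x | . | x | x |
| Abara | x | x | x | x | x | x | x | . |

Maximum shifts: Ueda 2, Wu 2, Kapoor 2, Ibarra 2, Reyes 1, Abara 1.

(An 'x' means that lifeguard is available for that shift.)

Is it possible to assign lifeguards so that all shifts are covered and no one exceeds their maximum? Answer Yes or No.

One valid schedule: Tue evening→Ueda, Wed morning→Ueda, Wed afternoon→Wu+Ibarra, Wed evening→Kapoor, Thu morning→Reyes+Abara, Thu afternoon→Kapoor, Thu evening→Ibarra, Fri morning→Wu.
Loads: Ueda 2/2, Wu 2/2, Kapoor 2/2, Ibarra 2/2, Reyes 1/1, Abara 1/1 — all within limits.

Yes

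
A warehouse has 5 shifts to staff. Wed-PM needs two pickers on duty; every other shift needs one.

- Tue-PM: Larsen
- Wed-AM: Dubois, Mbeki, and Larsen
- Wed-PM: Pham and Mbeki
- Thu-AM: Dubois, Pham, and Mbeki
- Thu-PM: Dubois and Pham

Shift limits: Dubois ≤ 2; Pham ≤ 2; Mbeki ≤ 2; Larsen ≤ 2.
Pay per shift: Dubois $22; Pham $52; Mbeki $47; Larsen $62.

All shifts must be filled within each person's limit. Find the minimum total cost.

Tue-PM can only be covered by Larsen, so that assignment is forced.
Wed-PM can only be covered by Pham and Mbeki, so that assignment is forced.
Picking the cheapest available picker for each shift independently would cost $227, but that ignores the shift limits.
An optimal schedule: Tue-PM→Larsen, Wed-AM→Dubois, Wed-PM→Mbeki+Pham, Thu-AM→Mbeki, Thu-PM→Dubois.
Total: 62 + 22 + 47 + 52 + 47 + 22 = $252.

$252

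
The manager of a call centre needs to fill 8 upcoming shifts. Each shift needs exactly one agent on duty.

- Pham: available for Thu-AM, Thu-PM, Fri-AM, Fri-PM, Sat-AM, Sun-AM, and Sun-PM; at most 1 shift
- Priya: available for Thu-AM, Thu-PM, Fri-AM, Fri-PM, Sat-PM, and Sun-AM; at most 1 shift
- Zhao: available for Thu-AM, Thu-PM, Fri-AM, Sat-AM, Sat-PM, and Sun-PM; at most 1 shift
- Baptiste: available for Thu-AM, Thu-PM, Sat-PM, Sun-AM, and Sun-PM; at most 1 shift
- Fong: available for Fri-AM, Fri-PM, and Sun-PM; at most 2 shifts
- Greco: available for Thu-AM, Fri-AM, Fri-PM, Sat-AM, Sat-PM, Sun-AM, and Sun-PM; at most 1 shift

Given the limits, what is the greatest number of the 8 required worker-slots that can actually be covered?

7

Total capacity across all agents is 1+1+1+1+2+1 = 7, and 8 slots are needed, so at most 7 can be filled.
An assignment achieving 7: Thu-AM→Greco, Thu-PM→Priya, Fri-AM→Fong, Fri-PM→Fong, Sat-AM→Pham, Sat-PM→Zhao, Sun-AM→Baptiste.
Loads: Pham 1/1, Priya 1/1, Zhao 1/1, Baptiste 1/1, Fong 2/2, Greco 1/1.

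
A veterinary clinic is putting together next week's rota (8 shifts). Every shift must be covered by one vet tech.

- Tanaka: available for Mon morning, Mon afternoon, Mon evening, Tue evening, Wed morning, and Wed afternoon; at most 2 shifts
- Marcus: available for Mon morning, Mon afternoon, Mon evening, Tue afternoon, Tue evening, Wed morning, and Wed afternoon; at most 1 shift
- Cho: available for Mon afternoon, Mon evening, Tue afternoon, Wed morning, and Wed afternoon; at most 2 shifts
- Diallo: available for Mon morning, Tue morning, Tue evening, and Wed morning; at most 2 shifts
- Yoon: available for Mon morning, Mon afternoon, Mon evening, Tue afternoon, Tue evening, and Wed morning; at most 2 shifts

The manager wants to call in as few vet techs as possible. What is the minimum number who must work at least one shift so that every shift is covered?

4

8 slots to fill and no one can take more than 2, so at least ⌈8/2⌉ = 4 vet techs are needed.
Tanaka, Cho, Diallo, and Yoon alone can cover everything: Mon morning→Tanaka, Mon afternoon→Cho, Mon evening→Yoon, Tue morning→Diallo, Tue afternoon→Cho, Tue evening→Diallo, Wed morning→Yoon, Wed afternoon→Tanaka.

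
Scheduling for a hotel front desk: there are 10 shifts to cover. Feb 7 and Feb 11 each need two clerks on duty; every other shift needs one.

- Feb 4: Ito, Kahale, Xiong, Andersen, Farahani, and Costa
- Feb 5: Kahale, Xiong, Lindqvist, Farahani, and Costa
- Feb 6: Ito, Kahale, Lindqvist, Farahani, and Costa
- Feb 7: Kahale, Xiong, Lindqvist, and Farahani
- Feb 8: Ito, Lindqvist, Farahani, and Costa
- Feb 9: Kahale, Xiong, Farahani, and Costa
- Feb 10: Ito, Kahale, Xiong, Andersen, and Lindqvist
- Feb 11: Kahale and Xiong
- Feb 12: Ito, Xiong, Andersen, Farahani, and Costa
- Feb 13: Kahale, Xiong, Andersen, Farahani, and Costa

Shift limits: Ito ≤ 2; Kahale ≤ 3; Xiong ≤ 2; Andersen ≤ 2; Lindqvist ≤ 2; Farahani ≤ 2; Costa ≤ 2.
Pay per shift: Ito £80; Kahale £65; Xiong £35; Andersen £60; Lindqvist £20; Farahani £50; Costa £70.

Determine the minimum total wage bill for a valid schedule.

£595

Feb 11 can only be covered by Kahale and Xiong, so that assignment is forced.
Picking the cheapest available clerk for each shift independently would cost £375, but that ignores the shift limits.
An optimal schedule: Feb 4→Costa, Feb 5→Lindqvist, Feb 6→Farahani, Feb 7→Farahani+Kahale, Feb 8→Lindqvist, Feb 9→Xiong, Feb 10→Andersen, Feb 11→Xiong+Kahale, Feb 12→Andersen, Feb 13→Kahale.
Total: 70 + 20 + 50 + 50 + 65 + 20 + 35 + 60 + 35 + 65 + 60 + 65 = £595.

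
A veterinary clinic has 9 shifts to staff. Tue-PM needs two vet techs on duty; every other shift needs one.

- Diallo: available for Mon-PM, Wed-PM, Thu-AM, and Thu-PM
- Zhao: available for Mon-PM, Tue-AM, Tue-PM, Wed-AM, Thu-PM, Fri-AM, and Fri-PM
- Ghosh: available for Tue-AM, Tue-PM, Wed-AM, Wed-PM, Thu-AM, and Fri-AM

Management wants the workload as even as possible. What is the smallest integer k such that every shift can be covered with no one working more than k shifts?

4

With 3 vet techs and 10 worker-slots to fill, someone must work at least ⌈10/3⌉ = 4 shifts, so k ≥ 4.
k = 4 works: Mon-PM→Diallo, Tue-AM→Zhao, Tue-PM→Zhao+Ghosh, Wed-AM→Zhao, Wed-PM→Diallo, Thu-AM→Diallo, Thu-PM→Diallo, Fri-AM→Ghosh, Fri-PM→Zhao.
Loads: Diallo 4, Zhao 4, Ghosh 2 — all ≤ 4.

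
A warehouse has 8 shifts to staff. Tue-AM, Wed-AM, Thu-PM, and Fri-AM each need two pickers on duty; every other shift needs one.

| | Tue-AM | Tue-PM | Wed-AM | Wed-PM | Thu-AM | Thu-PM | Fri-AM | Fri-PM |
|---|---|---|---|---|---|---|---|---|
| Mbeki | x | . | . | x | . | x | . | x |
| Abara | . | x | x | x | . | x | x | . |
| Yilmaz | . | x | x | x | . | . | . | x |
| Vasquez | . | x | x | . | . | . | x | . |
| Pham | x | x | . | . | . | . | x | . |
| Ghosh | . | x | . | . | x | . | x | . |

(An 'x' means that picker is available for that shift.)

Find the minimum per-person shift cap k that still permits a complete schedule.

With 6 pickers and 12 worker-slots to fill, someone must work at least ⌈12/6⌉ = 2 shifts, so k ≥ 2.
k = 2 works: Tue-AM→Mbeki+Pham, Tue-PM→Vasquez, Wed-AM→Abara+Vasquez, Wed-PM→Yilmaz, Thu-AM→Ghosh, Thu-PM→Mbeki+Abara, Fri-AM→Pham+Ghosh, Fri-PM→Yilmaz.
Loads: Mbeki 2, Abara 2, Yilmaz 2, Vasquez 2, Pham 2, Ghosh 2 — all ≤ 2.

2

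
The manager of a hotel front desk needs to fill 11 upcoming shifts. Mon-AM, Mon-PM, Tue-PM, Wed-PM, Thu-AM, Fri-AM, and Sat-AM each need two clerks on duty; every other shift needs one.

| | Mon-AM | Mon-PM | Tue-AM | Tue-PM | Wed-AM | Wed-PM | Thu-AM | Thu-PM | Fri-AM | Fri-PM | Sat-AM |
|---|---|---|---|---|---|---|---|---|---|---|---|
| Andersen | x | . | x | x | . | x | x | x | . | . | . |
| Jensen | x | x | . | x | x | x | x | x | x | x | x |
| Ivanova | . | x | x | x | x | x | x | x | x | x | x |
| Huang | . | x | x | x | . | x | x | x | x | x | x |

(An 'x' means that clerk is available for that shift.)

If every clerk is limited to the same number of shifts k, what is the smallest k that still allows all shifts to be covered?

With 4 clerks and 18 worker-slots to fill, someone must work at least ⌈18/4⌉ = 5 shifts, so k ≥ 5.
k = 5 works: Mon-AM→Andersen+Jensen, Mon-PM→Jensen+Ivanova, Tue-AM→Andersen, Tue-PM→Andersen+Ivanova, Wed-AM→Jensen, Wed-PM→Andersen+Huang, Thu-AM→Ivanova+Huang, Thu-PM→Andersen, Fri-AM→Jensen+Ivanova, Fri-PM→Jensen, Sat-AM→Ivanova+Huang.
Loads: Andersen 5, Jensen 5, Ivanova 5, Huang 3 — all ≤ 5.

5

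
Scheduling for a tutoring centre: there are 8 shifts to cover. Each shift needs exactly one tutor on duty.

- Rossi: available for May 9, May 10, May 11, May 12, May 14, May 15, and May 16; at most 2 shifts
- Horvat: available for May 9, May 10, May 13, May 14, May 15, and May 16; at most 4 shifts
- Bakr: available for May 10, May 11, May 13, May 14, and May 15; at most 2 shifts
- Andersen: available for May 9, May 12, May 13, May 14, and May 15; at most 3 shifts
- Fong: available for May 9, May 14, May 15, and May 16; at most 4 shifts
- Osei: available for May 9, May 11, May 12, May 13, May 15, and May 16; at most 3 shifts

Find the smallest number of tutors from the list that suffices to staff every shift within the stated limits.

8 slots to fill and no one can take more than 4, so at least ⌈8/4⌉ = 2 tutors are needed.
No set of 2 tutors can cover every shift (each such set leaves at least one shift with no one available or exceeds a cap).
Rossi, Horvat, and Bakr alone can cover everything: May 9→Rossi, May 10→Horvat, May 11→Bakr, May 12→Rossi, May 13→Horvat, May 14→Horvat, May 15→Bakr, May 16→Horvat.

3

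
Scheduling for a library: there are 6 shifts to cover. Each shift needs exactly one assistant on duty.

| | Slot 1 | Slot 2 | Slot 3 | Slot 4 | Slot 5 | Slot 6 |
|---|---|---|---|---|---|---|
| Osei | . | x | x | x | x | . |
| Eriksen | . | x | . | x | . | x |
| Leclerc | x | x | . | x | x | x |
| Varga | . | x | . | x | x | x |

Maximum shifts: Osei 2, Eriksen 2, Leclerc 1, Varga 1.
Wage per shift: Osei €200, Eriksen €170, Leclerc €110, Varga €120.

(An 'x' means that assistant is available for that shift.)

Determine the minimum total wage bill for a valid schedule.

Slot 1 can only be covered by Leclerc, so that assignment is forced.
Slot 3 can only be covered by Osei, so that assignment is forced.
Picking the cheapest available assistant for each shift independently would cost €750, but that ignores the shift limits.
An optimal schedule: Slot 1→Leclerc, Slot 2→Eriksen, Slot 3→Osei, Slot 4→Varga, Slot 5→Osei, Slot 6→Eriksen.
Total: 110 + 170 + 200 + 120 + 200 + 170 = €970.

€970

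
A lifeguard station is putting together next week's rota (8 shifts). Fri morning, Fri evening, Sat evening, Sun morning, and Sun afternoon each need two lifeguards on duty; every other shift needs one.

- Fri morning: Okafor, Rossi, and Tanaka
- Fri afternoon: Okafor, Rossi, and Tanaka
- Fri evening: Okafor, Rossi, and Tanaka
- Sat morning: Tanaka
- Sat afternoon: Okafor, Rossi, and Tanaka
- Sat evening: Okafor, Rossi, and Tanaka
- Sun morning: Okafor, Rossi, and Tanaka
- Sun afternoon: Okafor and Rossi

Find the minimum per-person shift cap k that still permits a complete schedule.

With 3 lifeguards and 13 worker-slots to fill, someone must work at least ⌈13/3⌉ = 5 shifts, so k ≥ 5.
k = 5 works: Fri morning→Okafor+Rossi, Fri afternoon→Okafor, Fri evening→Okafor+Rossi, Sat morning→Tanaka, Sat afternoon→Okafor, Sat evening→Rossi+Tanaka, Sun morning→Rossi+Tanaka, Sun afternoon→Okafor+Rossi.
Loads: Okafor 5, Rossi 5, Tanaka 3 — all ≤ 5.

5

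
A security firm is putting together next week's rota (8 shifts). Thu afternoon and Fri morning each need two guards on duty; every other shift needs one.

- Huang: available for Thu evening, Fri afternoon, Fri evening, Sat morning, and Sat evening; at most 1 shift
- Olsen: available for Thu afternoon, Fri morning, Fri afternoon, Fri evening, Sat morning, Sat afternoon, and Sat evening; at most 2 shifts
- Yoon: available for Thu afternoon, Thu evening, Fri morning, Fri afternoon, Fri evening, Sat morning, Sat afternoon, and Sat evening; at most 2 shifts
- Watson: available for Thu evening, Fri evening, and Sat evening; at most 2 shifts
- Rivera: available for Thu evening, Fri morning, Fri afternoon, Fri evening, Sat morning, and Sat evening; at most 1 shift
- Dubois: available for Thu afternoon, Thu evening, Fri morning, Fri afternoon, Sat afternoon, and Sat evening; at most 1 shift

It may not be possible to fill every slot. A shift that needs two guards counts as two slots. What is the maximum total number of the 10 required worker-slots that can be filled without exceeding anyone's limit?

9

Total capacity across all guards is 1+2+2+2+1+1 = 9, and 10 slots are needed, so at most 9 can be filled.
An assignment achieving 9: Thu afternoon→Olsen+Yoon, Thu evening→Watson, Fri morning→Yoon+Rivera, Fri afternoon→Dubois, Fri evening→Watson, Sat morning→Huang, Sat afternoon→Olsen.
Loads: Huang 1/1, Olsen 2/2, Yoon 2/2, Watson 2/2, Rivera 1/1, Dubois 1/1.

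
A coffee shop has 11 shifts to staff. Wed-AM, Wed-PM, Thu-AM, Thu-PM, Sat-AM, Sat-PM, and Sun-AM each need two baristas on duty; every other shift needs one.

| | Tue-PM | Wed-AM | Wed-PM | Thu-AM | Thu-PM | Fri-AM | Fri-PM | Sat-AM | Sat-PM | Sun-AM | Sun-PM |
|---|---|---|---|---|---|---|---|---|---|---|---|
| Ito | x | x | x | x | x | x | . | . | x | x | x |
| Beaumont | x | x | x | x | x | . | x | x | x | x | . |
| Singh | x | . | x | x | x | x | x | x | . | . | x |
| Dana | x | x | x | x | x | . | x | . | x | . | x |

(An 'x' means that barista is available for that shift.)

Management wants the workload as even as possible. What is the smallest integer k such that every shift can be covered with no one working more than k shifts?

5

With 4 baristas and 18 worker-slots to fill, someone must work at least ⌈18/4⌉ = 5 shifts, so k ≥ 5.
k = 5 works: Tue-PM→Singh, Wed-AM→Ito+Beaumont, Wed-PM→Singh+Dana, Thu-AM→Singh+Dana, Thu-PM→Singh+Dana, Fri-AM→Ito, Fri-PM→Beaumont, Sat-AM→Beaumont+Singh, Sat-PM→Ito+Beaumont, Sun-AM→Ito+Beaumont, Sun-PM→Ito.
Loads: Ito 5, Beaumont 5, Singh 5, Dana 3 — all ≤ 5.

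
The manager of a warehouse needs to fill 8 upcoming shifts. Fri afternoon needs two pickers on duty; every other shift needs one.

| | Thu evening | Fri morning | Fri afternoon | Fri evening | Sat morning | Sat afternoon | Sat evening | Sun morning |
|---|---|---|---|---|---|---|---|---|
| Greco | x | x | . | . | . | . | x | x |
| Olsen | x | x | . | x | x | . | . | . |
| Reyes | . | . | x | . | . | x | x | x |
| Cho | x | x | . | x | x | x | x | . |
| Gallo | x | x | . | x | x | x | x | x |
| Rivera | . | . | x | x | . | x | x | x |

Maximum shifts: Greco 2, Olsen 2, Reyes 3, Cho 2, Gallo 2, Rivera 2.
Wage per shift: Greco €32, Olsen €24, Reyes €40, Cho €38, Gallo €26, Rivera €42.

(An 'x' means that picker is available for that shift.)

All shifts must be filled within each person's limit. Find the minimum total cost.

€284

Fri afternoon can only be covered by Reyes and Rivera, so that assignment is forced.
Picking the cheapest available picker for each shift independently would cost €256, but that ignores the shift limits.
An optimal schedule: Thu evening→Olsen, Fri morning→Gallo, Fri afternoon→Reyes+Rivera, Fri evening→Gallo, Sat morning→Olsen, Sat afternoon→Cho, Sat evening→Greco, Sun morning→Greco.
Total: 24 + 26 + 40 + 42 + 26 + 24 + 38 + 32 + 32 = €284.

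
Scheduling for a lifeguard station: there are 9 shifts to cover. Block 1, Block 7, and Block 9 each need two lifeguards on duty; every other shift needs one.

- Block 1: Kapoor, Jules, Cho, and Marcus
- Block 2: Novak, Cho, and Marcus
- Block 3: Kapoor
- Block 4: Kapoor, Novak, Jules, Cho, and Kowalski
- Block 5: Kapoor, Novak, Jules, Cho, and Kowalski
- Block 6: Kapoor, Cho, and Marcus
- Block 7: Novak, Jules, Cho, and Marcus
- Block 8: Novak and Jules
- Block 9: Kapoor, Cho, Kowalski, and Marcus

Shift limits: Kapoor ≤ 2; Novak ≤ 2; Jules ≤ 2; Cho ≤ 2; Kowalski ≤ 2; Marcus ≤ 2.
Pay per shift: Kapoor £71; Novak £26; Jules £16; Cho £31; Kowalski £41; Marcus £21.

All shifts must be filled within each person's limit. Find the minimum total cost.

Block 3 can only be covered by Kapoor, so that assignment is forced.
Picking the cheapest available lifeguard for each shift independently would cost £287, but that ignores the shift limits.
An optimal schedule: Block 1→Jules+Cho, Block 2→Novak, Block 3→Kapoor, Block 4→Jules, Block 5→Kowalski, Block 6→Kapoor, Block 7→Cho+Marcus, Block 8→Novak, Block 9→Kowalski+Marcus.
Total: 16 + 31 + 26 + 71 + 16 + 41 + 71 + 31 + 21 + 26 + 41 + 21 = £412.

£412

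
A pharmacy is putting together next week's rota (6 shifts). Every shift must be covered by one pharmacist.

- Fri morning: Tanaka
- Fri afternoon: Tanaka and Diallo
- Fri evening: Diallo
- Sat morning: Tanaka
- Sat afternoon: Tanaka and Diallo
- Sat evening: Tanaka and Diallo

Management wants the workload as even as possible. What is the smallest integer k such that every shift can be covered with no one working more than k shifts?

With 2 pharmacists and 6 worker-slots to fill, someone must work at least ⌈6/2⌉ = 3 shifts, so k ≥ 3.
k = 3 works: Fri morning→Tanaka, Fri afternoon→Tanaka, Fri evening→Diallo, Sat morning→Tanaka, Sat afternoon→Diallo, Sat evening→Diallo.
Loads: Tanaka 3, Diallo 3 — all ≤ 3.

3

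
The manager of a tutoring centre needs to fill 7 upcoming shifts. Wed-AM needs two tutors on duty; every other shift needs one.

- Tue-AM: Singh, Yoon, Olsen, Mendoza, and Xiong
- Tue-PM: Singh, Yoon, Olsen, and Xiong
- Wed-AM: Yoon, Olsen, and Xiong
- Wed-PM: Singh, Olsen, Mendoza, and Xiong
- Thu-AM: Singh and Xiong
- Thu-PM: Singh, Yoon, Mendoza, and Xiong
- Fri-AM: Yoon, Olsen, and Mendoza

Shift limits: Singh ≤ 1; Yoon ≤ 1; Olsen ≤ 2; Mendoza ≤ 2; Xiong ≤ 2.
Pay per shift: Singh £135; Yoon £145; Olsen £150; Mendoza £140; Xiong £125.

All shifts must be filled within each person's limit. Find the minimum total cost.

£1110

Picking the cheapest available tutor for each shift independently would cost £1035, but that ignores the shift limits.
An optimal schedule: Tue-AM→Xiong, Tue-PM→Xiong, Wed-AM→Yoon+Olsen, Wed-PM→Mendoza, Thu-AM→Singh, Thu-PM→Mendoza, Fri-AM→Olsen.
Total: 125 + 125 + 145 + 150 + 140 + 135 + 140 + 150 = £1110.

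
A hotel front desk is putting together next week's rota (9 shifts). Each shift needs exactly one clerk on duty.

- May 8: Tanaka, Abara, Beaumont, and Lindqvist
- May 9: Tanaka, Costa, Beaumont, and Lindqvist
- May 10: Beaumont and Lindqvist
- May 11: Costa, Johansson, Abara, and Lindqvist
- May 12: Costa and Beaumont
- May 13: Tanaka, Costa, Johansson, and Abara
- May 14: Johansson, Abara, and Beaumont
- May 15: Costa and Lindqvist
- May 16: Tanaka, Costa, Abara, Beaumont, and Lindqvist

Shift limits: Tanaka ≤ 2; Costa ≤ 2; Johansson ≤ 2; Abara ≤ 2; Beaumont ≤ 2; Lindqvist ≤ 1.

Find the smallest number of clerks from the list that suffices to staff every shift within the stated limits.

5

9 slots to fill and no one can take more than 2, so at least ⌈9/2⌉ = 5 clerks are needed.
Tanaka, Costa, Johansson, Abara, and Beaumont alone can cover everything: May 8→Tanaka, May 9→Tanaka, May 10→Beaumont, May 11→Johansson, May 12→Costa, May 13→Abara, May 14→Johansson, May 15→Costa, May 16→Abara.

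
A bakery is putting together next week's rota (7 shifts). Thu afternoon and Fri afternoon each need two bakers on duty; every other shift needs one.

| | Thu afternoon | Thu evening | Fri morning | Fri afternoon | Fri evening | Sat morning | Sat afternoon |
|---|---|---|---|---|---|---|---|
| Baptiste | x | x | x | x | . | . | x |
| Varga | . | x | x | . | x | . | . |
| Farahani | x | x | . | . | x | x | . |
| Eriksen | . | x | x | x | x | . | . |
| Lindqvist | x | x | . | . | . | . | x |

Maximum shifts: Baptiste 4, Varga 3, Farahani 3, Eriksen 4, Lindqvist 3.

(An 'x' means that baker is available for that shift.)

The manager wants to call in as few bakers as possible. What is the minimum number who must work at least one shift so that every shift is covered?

3

9 slots to fill and no one can take more than 4, so at least ⌈9/4⌉ = 3 bakers are needed.
Baptiste, Farahani, and Eriksen alone can cover everything: Thu afternoon→Baptiste+Farahani, Thu evening→Eriksen, Fri morning→Baptiste, Fri afternoon→Baptiste+Eriksen, Fri evening→Farahani, Sat morning→Farahani, Sat afternoon→Baptiste.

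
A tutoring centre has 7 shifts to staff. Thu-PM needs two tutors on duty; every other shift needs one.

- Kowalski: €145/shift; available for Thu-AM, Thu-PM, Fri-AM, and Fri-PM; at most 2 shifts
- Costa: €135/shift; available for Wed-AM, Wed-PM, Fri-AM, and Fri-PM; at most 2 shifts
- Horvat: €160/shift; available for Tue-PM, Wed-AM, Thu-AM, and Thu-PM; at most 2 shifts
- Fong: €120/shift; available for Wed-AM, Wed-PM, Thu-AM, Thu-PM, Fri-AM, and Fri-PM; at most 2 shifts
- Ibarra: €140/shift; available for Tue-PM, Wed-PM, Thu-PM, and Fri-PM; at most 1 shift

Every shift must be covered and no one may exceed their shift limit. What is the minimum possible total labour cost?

€1100

Picking the cheapest available tutor for each shift independently would cost €1000, but that ignores the shift limits.
An optimal schedule: Tue-PM→Ibarra, Wed-AM→Fong, Wed-PM→Fong, Thu-AM→Kowalski, Thu-PM→Kowalski+Horvat, Fri-AM→Costa, Fri-PM→Costa.
Total: 140 + 120 + 120 + 145 + 145 + 160 + 135 + 135 = €1100.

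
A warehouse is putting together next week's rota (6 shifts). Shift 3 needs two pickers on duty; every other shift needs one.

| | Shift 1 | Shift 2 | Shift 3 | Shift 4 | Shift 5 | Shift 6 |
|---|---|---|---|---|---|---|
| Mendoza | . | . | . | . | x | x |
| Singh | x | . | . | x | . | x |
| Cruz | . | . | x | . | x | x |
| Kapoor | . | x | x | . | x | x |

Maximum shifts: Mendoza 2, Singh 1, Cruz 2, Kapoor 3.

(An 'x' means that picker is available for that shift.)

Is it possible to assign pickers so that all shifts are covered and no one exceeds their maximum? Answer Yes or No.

Total capacity is 8 and 7 slots are needed, so capacity alone doesn't rule it out.
Shifts {Shift 1, Shift 4} need 2 worker-slots in total, but the pickers available for any of those shifts (Singh) can supply at most 1 among them. So no valid schedule exists.

No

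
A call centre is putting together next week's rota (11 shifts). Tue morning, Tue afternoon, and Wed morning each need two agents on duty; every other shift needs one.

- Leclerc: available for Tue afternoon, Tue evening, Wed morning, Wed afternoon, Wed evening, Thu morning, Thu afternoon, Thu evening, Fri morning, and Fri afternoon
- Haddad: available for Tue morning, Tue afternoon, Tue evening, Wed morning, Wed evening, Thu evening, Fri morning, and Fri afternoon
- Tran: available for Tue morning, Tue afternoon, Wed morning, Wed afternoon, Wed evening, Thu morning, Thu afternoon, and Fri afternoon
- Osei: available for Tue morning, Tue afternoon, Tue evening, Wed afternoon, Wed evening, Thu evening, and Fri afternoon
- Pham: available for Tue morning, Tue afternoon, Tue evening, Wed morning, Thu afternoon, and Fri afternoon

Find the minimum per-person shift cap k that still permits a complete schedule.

3

With 5 agents and 14 worker-slots to fill, someone must work at least ⌈14/5⌉ = 3 shifts, so k ≥ 3.
k = 3 works: Tue morning→Osei+Pham, Tue afternoon→Osei+Pham, Tue evening→Haddad, Wed morning→Tran+Pham, Wed afternoon→Leclerc, Wed evening→Haddad, Thu morning→Leclerc, Thu afternoon→Tran, Thu evening→Haddad, Fri morning→Leclerc, Fri afternoon→Tran.
Loads: Leclerc 3, Haddad 3, Tran 3, Osei 2, Pham 3 — all ≤ 3.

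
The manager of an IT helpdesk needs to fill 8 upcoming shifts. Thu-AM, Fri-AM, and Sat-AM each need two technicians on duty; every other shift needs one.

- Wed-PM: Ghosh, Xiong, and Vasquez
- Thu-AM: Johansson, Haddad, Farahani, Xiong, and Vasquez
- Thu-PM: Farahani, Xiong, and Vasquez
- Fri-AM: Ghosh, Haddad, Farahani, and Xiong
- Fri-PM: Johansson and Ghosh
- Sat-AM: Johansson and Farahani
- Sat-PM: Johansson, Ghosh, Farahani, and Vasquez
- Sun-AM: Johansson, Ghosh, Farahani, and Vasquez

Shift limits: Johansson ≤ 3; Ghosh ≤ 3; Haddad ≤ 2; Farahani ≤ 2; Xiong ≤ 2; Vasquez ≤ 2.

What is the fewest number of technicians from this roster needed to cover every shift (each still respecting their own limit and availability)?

11 slots to fill and no one can take more than 3, so at least ⌈11/3⌉ = 4 technicians are needed.
Any 4 technicians together have capacity at most 3+3+2+2 = 10 < 11 slots, so 4 can never suffice.
Johansson, Ghosh, Haddad, Farahani, and Xiong alone can cover everything: Wed-PM→Ghosh, Thu-AM→Haddad+Xiong, Thu-PM→Farahani, Fri-AM→Ghosh+Haddad, Fri-PM→Johansson, Sat-AM→Johansson+Farahani, Sat-PM→Johansson, Sun-AM→Ghosh.

5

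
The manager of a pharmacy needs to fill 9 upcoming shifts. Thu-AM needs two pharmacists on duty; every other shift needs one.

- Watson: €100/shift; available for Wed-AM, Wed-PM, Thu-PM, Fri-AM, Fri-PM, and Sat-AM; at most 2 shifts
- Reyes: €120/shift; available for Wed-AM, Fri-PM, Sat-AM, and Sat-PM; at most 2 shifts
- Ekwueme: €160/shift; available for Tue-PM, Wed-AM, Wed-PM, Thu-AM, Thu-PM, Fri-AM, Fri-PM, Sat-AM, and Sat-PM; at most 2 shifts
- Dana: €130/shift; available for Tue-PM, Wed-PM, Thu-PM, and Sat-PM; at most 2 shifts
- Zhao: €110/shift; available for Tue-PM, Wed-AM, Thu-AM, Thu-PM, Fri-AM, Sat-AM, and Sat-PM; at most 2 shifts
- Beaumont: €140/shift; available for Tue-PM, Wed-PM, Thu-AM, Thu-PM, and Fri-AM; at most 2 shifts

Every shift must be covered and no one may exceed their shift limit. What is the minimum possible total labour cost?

€1200

Picking the cheapest available pharmacist for each shift independently would cost €1070, but that ignores the shift limits.
An optimal schedule: Tue-PM→Zhao, Wed-AM→Watson, Wed-PM→Dana, Thu-AM→Zhao+Beaumont, Thu-PM→Dana, Fri-AM→Beaumont, Fri-PM→Watson, Sat-AM→Reyes, Sat-PM→Reyes.
Total: 110 + 100 + 130 + 110 + 140 + 130 + 140 + 100 + 120 + 120 = €1200.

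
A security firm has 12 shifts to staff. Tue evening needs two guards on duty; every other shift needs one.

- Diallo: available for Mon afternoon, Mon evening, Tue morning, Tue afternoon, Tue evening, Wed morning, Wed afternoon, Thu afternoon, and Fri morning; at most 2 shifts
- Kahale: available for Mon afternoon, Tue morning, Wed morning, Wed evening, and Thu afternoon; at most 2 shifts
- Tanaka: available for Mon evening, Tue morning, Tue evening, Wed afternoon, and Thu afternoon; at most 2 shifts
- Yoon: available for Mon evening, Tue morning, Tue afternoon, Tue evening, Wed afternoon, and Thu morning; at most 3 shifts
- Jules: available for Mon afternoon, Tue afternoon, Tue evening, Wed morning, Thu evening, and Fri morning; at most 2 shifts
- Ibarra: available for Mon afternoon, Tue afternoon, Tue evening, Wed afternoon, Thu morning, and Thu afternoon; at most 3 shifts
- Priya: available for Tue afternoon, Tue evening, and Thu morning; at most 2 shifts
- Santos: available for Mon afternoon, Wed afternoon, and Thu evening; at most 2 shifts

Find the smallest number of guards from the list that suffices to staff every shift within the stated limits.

13 slots to fill and no one can take more than 3, so at least ⌈13/3⌉ = 5 guards are needed.
Any 5 guards together have capacity at most 3+3+2+2+2 = 12 < 13 slots, so 5 can never suffice.
Diallo, Kahale, Tanaka, Yoon, Jules, and Ibarra alone can cover everything: Mon afternoon→Jules, Mon evening→Diallo, Tue morning→Tanaka, Tue afternoon→Yoon, Tue evening→Yoon+Ibarra, Wed morning→Kahale, Wed afternoon→Tanaka, Wed evening→Kahale, Thu morning→Yoon, Thu afternoon→Ibarra, Thu evening→Jules, Fri morning→Diallo.

6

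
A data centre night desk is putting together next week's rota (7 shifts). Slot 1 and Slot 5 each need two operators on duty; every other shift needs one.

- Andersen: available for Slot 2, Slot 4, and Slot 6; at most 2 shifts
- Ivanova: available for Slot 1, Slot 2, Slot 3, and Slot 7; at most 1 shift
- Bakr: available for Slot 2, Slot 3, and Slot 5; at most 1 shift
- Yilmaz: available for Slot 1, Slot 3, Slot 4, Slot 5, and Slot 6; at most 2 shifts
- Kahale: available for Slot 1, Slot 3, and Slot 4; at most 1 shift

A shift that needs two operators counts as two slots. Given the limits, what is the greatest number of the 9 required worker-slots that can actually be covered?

Total capacity across all operators is 2+1+1+2+1 = 7, and 9 slots are needed, so at most 7 can be filled.
An assignment achieving 7: Slot 1→Yilmaz+Kahale, Slot 2→Andersen, Slot 5→Bakr+Yilmaz, Slot 6→Andersen, Slot 7→Ivanova.
Loads: Andersen 2/2, Ivanova 1/1, Bakr 1/1, Yilmaz 2/2, Kahale 1/1.

7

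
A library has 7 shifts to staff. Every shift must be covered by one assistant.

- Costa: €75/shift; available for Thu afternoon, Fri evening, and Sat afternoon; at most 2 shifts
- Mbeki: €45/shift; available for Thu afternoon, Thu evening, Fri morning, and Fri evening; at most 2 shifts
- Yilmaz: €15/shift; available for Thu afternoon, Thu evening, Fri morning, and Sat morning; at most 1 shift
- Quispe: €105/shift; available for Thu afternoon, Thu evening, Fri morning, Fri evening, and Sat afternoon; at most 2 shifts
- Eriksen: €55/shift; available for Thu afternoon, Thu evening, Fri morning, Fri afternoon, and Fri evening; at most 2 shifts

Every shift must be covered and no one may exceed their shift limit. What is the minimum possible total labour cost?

€365

Fri afternoon can only be covered by Eriksen, so that assignment is forced.
Sat morning can only be covered by Yilmaz, so that assignment is forced.
Picking the cheapest available assistant for each shift independently would cost €235, but that ignores the shift limits.
An optimal schedule: Thu afternoon→Costa, Thu evening→Mbeki, Fri morning→Mbeki, Fri afternoon→Eriksen, Fri evening→Eriksen, Sat morning→Yilmaz, Sat afternoon→Costa.
Total: 75 + 45 + 45 + 55 + 55 + 15 + 75 = €365.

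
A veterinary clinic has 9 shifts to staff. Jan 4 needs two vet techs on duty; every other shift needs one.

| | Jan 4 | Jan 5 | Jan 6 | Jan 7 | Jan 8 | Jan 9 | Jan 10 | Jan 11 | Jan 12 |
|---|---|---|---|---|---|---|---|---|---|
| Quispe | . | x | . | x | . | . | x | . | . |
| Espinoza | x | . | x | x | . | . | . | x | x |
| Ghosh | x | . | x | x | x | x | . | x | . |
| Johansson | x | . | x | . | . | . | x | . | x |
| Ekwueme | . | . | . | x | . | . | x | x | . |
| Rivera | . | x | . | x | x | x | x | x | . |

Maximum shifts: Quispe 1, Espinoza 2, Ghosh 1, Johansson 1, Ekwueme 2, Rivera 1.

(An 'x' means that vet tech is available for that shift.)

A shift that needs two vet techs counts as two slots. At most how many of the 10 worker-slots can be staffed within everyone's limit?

8

Total capacity across all vet techs is 1+2+1+1+2+1 = 8, and 10 slots are needed, so at most 8 can be filled.
An assignment achieving 8: Jan 4→Espinoza+Johansson, Jan 5→Quispe, Jan 8→Ghosh, Jan 9→Rivera, Jan 10→Ekwueme, Jan 11→Ekwueme, Jan 12→Espinoza.
Loads: Quispe 1/1, Espinoza 2/2, Ghosh 1/1, Johansson 1/1, Ekwueme 2/2, Rivera 1/1.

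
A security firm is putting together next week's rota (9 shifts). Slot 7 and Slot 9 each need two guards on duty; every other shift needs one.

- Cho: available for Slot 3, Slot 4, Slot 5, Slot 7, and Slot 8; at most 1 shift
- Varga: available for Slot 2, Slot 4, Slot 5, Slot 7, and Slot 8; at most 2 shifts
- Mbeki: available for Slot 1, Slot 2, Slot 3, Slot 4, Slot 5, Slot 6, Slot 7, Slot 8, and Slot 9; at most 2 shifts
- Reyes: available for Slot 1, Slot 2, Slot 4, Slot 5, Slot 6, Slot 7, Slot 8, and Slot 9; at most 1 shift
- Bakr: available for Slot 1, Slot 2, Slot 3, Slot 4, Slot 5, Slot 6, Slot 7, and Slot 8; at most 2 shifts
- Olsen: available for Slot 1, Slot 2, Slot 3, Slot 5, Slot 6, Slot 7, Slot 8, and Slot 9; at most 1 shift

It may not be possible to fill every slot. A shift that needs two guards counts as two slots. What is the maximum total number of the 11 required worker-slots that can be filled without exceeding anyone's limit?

9

Total capacity across all guards is 1+2+2+1+2+1 = 9, and 11 slots are needed, so at most 9 can be filled.
An assignment achieving 9: Slot 1→Mbeki, Slot 2→Varga, Slot 3→Cho, Slot 4→Varga, Slot 5→Bakr, Slot 6→Bakr, Slot 7→Olsen, Slot 9→Mbeki+Reyes.
Loads: Cho 1/1, Varga 2/2, Mbeki 2/2, Reyes 1/1, Bakr 2/2, Olsen 1/1.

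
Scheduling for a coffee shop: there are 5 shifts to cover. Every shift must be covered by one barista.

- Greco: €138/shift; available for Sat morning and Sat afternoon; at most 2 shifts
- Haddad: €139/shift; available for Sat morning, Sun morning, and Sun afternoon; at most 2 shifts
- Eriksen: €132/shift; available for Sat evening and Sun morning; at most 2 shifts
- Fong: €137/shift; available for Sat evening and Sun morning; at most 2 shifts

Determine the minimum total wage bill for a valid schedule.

€679

Sat afternoon can only be covered by Greco, so that assignment is forced.
Sun afternoon can only be covered by Haddad, so that assignment is forced.
Picking the cheapest available barista for each shift independently would cost €679, and that bound is achievable.
An optimal schedule: Sat morning→Greco, Sat afternoon→Greco, Sat evening→Eriksen, Sun morning→Eriksen, Sun afternoon→Haddad.
Total: 138 + 138 + 132 + 132 + 139 = €679.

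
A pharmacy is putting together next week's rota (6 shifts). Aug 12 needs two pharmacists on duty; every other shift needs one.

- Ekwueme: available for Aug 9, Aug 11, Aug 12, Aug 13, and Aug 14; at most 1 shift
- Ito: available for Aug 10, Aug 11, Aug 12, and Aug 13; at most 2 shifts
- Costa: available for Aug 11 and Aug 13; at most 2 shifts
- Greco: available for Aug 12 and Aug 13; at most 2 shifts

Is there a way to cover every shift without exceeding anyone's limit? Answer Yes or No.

No

Total capacity is 7 and 7 slots are needed, so capacity alone doesn't rule it out.
Shifts {Aug 9, Aug 14} need 2 worker-slots in total, but the pharmacists available for any of those shifts (Ekwueme) can supply at most 1 among them. So no valid schedule exists.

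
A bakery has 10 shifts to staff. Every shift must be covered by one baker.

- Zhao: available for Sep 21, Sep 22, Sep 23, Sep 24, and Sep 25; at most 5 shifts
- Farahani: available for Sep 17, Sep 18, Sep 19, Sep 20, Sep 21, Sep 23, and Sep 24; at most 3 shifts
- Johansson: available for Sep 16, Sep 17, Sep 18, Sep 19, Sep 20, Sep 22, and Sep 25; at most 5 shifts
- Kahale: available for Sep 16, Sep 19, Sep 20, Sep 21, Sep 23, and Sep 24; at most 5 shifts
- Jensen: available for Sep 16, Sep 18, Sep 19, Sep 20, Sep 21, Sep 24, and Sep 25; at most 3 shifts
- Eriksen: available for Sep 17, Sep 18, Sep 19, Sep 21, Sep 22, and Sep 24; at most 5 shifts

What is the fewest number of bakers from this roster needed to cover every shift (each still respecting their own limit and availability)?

2

10 slots to fill and no one can take more than 5, so at least ⌈10/5⌉ = 2 bakers are needed.
Zhao and Johansson alone can cover everything: Sep 16→Johansson, Sep 17→Johansson, Sep 18→Johansson, Sep 19→Johansson, Sep 20→Johansson, Sep 21→Zhao, Sep 22→Zhao, Sep 23→Zhao, Sep 24→Zhao, Sep 25→Zhao.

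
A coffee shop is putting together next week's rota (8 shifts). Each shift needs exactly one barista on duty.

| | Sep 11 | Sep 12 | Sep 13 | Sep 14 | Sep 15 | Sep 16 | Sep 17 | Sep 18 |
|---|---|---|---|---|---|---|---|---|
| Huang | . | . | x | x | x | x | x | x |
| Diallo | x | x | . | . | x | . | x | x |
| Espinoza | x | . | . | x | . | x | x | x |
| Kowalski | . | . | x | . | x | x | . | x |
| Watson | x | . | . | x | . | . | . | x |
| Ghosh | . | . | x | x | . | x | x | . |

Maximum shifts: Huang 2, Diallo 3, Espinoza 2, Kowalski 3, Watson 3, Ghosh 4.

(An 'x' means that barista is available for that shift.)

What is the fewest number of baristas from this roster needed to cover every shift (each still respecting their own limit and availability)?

3

8 slots to fill and no one can take more than 4, so at least ⌈8/4⌉ = 2 baristas are needed.
Any 2 baristas together have capacity at most 4+3 = 7 < 8 slots, so 2 can never suffice.
Huang, Diallo, and Kowalski alone can cover everything: Sep 11→Diallo, Sep 12→Diallo, Sep 13→Huang, Sep 14→Huang, Sep 15→Kowalski, Sep 16→Kowalski, Sep 17→Diallo, Sep 18→Kowalski.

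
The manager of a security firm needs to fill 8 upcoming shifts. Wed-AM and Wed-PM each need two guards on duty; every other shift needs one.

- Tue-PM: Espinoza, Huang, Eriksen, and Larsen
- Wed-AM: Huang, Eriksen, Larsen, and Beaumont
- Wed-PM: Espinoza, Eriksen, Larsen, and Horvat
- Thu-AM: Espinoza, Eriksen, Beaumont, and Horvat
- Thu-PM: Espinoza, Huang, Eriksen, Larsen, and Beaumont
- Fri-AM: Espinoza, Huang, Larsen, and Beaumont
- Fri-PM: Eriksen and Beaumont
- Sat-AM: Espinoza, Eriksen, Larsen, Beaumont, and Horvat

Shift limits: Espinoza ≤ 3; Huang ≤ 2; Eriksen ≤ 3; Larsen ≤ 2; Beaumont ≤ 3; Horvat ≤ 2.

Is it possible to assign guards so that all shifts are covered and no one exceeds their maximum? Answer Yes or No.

Yes

One valid schedule: Tue-PM→Espinoza, Wed-AM→Huang+Eriksen, Wed-PM→Larsen+Horvat, Thu-AM→Espinoza, Thu-PM→Huang, Fri-AM→Espinoza, Fri-PM→Eriksen, Sat-AM→Eriksen.
Loads: Espinoza 3/3, Huang 2/2, Eriksen 3/3, Larsen 1/2, Beaumont 0/3, Horvat 1/2 — all within limits.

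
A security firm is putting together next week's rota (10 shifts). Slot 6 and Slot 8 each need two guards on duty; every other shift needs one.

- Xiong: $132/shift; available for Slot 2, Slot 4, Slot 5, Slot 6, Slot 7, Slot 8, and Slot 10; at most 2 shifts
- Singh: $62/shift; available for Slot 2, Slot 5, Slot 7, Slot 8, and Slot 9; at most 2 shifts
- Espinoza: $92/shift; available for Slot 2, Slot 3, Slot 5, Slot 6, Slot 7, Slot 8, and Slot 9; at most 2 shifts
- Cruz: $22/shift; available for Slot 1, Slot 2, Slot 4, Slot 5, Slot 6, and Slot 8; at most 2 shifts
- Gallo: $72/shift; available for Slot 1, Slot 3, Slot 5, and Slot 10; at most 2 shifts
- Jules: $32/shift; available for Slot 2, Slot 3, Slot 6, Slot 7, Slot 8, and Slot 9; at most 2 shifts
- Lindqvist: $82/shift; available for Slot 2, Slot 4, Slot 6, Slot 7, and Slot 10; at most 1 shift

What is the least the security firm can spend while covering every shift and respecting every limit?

Picking the cheapest available guard for each shift independently would cost $364, but that ignores the shift limits.
An optimal schedule: Slot 1→Cruz, Slot 2→Singh, Slot 3→Jules, Slot 4→Cruz, Slot 5→Gallo, Slot 6→Lindqvist+Espinoza, Slot 7→Singh, Slot 8→Espinoza+Xiong, Slot 9→Jules, Slot 10→Gallo.
Total: 22 + 62 + 32 + 22 + 72 + 82 + 92 + 62 + 92 + 132 + 32 + 72 = $774.

$774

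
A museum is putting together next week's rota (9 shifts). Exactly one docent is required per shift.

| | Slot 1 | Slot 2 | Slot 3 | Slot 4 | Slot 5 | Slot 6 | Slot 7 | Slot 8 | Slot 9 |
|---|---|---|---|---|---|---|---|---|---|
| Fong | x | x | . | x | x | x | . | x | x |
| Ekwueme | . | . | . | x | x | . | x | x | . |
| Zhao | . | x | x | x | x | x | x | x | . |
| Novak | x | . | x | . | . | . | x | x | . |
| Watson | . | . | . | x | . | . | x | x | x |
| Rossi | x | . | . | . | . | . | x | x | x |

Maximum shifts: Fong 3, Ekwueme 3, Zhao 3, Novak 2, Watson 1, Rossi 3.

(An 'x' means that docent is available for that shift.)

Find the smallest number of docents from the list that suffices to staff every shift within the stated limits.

9 slots to fill and no one can take more than 3, so at least ⌈9/3⌉ = 3 docents are needed.
Fong, Ekwueme, and Zhao alone can cover everything: Slot 1→Fong, Slot 2→Fong, Slot 3→Zhao, Slot 4→Ekwueme, Slot 5→Ekwueme, Slot 6→Zhao, Slot 7→Ekwueme, Slot 8→Zhao, Slot 9→Fong.

3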